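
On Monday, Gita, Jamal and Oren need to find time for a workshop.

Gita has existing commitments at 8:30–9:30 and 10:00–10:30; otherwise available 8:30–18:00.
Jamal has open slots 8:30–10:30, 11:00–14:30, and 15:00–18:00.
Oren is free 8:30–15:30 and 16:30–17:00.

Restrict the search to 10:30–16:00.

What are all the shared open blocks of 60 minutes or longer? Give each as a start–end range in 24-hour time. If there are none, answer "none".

Gita free within 08:30–18:00: 09:30–10:00, 10:30–18:00.
Gita ∩ Jamal: 09:30–10:00, 11:00–14:30, 15:00–18:00.
Gita ∩ Jamal ∩ Oren: 09:30–10:00, 11:00–14:30, 15:00–15:30, 16:30–17:00.
Restricted to 10:30–16:00: 11:00–14:30, 15:00–15:30.
Windows ≥ 60 min: 11:00–14:30.

11:00–14:30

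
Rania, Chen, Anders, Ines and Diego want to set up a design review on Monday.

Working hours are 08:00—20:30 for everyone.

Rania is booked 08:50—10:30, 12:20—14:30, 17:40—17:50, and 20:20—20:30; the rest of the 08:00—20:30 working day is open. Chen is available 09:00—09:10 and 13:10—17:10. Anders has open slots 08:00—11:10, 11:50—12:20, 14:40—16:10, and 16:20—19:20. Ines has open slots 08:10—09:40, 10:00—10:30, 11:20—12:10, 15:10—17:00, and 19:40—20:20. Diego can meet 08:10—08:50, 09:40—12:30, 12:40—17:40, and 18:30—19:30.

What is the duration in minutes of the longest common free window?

60 minutes

Rania free within 08:00–20:30: 08:00–08:50, 10:30–12:20, 14:30–17:40, 17:50–20:20.
Rania ∩ Chen: 14:30–17:10.
Rania ∩ Chen ∩ Anders: 14:40–16:10, 16:20–17:10.
Rania ∩ Chen ∩ Anders ∩ Ines: 15:10–16:10, 16:20–17:00.
Rania ∩ Chen ∩ Anders ∩ Ines ∩ Diego: 15:10–16:10, 16:20–17:00.
Common window lengths: 60, 40 min; longest is 60.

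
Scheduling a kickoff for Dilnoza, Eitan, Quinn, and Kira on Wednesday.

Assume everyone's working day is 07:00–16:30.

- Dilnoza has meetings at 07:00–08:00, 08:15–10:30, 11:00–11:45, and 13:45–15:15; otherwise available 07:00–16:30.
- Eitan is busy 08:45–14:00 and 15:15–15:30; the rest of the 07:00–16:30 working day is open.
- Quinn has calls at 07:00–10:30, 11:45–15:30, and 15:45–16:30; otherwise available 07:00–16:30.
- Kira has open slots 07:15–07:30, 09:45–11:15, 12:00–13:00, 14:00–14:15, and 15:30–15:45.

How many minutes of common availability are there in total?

15 minutes

Dilnoza free within 07:00–16:30: 08:00–08:15, 10:30–11:00, 11:45–13:45, 15:15–16:30.
Eitan free within 07:00–16:30: 07:00–08:45, 14:00–15:15, 15:30–16:30.
Quinn free within 07:00–16:30: 10:30–11:45, 15:30–15:45.
Dilnoza ∩ Eitan: 08:00–08:15, 15:30–16:30.
Dilnoza ∩ Eitan ∩ Quinn: 15:30–15:45.
Dilnoza ∩ Eitan ∩ Quinn ∩ Kira: 15:30–15:45.
Total common minutes: 15.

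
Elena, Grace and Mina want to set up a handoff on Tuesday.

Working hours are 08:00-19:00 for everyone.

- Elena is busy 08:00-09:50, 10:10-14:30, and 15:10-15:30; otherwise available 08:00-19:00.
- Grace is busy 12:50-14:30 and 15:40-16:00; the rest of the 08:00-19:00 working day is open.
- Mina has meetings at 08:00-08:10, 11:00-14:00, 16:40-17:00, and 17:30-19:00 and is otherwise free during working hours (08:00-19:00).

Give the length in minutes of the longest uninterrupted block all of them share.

40 minutes

Elena free within 08:00–19:00: 09:50–10:10, 14:30–15:10, 15:30–19:00.
Grace free within 08:00–19:00: 08:00–12:50, 14:30–15:40, 16:00–19:00.
Mina free within 08:00–19:00: 08:10–11:00, 14:00–16:40, 17:00–17:30.
Elena ∩ Grace: 09:50–10:10, 14:30–15:10, 15:30–15:40, 16:00–19:00.
Elena ∩ Grace ∩ Mina: 09:50–10:10, 14:30–15:10, 15:30–15:40, 16:00–16:40, 17:00–17:30.
Common window lengths: 20, 40, 10, 40, 30 min; longest is 40.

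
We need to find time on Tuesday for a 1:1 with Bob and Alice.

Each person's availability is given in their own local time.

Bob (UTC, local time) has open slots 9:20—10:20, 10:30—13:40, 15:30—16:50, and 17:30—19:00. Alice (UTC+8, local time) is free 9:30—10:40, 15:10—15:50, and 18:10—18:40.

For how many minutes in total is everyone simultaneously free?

Bob → UTC: 09:20–10:20, 10:30–13:40, 15:30–16:50, 17:30–19:00.
Alice → UTC: 01:30–02:40, 07:10–07:50, 10:10–10:40.
Bob ∩ Alice: 10:10–10:20, 10:30–10:40.
Total common minutes: 10 + 10 = 20.

20 minutes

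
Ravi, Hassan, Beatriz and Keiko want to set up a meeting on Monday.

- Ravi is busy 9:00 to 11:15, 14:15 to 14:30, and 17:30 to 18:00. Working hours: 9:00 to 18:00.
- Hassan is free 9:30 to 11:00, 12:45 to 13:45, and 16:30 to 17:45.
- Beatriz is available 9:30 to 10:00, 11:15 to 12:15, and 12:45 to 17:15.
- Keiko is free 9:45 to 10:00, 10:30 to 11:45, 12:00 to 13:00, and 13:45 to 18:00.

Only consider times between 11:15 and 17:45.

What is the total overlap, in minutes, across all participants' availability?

Ravi free within 09:00–18:00: 11:15–14:15, 14:30–17:30.
Ravi ∩ Hassan: 12:45–13:45, 16:30–17:30.
Ravi ∩ Hassan ∩ Beatriz: 12:45–13:45, 16:30–17:15.
Ravi ∩ Hassan ∩ Beatriz ∩ Keiko: 12:45–13:00, 16:30–17:15.
Restricted to 11:15–17:45: 12:45–13:00, 16:30–17:15.
Total common minutes: 15 + 45 = 60.

60 minutes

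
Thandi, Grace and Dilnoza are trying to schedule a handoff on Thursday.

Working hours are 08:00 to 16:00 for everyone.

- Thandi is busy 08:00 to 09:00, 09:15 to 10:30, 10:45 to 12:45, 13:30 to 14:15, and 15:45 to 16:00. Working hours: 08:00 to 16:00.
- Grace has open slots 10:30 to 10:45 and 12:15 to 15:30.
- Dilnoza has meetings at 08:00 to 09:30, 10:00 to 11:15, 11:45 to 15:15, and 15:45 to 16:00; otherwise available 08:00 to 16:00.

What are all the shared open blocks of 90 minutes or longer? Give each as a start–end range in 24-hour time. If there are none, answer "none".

none

Thandi free within 08:00–16:00: 09:00–09:15, 10:30–10:45, 12:45–13:30, 14:15–15:45.
Dilnoza free within 08:00–16:00: 09:30–10:00, 11:15–11:45, 15:15–15:45.
Thandi ∩ Grace: 10:30–10:45, 12:45–13:30, 14:15–15:30.
Thandi ∩ Grace ∩ Dilnoza: 15:15–15:30.
Windows ≥ 90 min: (none).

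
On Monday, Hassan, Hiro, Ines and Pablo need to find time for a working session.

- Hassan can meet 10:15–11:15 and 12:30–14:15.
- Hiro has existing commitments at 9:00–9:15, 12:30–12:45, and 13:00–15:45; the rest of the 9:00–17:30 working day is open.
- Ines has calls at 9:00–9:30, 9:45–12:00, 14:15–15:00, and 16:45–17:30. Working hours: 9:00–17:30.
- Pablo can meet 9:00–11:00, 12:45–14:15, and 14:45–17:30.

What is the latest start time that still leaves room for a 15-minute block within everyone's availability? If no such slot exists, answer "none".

Hiro free within 09:00–17:30: 09:15–12:30, 12:45–13:00, 15:45–17:30.
Ines free within 09:00–17:30: 09:30–09:45, 12:00–14:15, 15:00–16:45.
Hassan ∩ Hiro: 10:15–11:15, 12:45–13:00.
Hassan ∩ Hiro ∩ Ines: 12:45–13:00.
Hassan ∩ Hiro ∩ Ines ∩ Pablo: 12:45–13:00.
Windows ≥ 15 min: 12:45–13:00.
Latest start in the last window 12:45–13:00 is 13:00 − 15 min = 12:45.

12:45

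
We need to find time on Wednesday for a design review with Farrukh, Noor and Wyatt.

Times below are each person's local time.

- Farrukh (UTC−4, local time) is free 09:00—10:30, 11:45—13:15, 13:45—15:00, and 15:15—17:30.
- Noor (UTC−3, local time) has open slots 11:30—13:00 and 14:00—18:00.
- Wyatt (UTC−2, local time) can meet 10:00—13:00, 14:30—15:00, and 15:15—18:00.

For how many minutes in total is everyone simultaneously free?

Farrukh → UTC: 13:00–14:30, 15:45–17:15, 17:45–19:00, 19:15–21:30.
Noor → UTC: 14:30–16:00, 17:00–21:00.
Wyatt → UTC: 12:00–15:00, 16:30–17:00, 17:15–20:00.
Farrukh ∩ Noor: 15:45–16:00, 17:00–17:15, 17:45–19:00, 19:15–21:00.
Farrukh ∩ Noor ∩ Wyatt: 17:45–19:00, 19:15–20:00.
Total common minutes: 75 + 45 = 120.

120 minutes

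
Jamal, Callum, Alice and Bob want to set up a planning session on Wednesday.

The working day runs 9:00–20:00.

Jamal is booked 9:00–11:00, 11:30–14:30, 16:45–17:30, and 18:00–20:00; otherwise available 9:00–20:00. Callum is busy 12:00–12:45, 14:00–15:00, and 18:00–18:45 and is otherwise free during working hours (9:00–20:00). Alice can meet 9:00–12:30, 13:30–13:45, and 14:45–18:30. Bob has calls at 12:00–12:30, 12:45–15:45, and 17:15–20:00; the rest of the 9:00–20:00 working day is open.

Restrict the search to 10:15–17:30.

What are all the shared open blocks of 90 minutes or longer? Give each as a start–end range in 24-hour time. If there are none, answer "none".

Jamal free within 09:00–20:00: 11:00–11:30, 14:30–16:45, 17:30–18:00.
Callum free within 09:00–20:00: 09:00–12:00, 12:45–14:00, 15:00–18:00, 18:45–20:00.
Bob free within 09:00–20:00: 09:00–12:00, 12:30–12:45, 15:45–17:15.
Jamal ∩ Callum: 11:00–11:30, 15:00–16:45, 17:30–18:00.
Jamal ∩ Callum ∩ Alice: 11:00–11:30, 15:00–16:45, 17:30–18:00.
Jamal ∩ Callum ∩ Alice ∩ Bob: 11:00–11:30, 15:45–16:45.
Restricted to 10:15–17:30: 11:00–11:30, 15:45–16:45.
Windows ≥ 90 min: (none).

none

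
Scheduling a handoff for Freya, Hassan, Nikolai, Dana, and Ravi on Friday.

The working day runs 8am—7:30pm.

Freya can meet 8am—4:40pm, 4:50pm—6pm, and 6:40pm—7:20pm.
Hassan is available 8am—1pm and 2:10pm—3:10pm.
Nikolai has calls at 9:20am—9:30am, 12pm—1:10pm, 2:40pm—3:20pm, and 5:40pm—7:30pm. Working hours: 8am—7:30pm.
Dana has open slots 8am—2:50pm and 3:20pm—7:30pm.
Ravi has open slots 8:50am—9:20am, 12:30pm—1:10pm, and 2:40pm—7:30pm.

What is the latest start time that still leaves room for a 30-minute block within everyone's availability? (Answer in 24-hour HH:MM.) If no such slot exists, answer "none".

Nikolai free within 08:00–19:30: 08:00–09:20, 09:30–12:00, 13:10–14:40, 15:20–17:40.
Freya ∩ Hassan: 08:00–13:00, 14:10–15:10.
Freya ∩ Hassan ∩ Nikolai: 08:00–09:20, 09:30–12:00, 14:10–14:40.
Freya ∩ Hassan ∩ Nikolai ∩ Dana: 08:00–09:20, 09:30–12:00, 14:10–14:40.
Freya ∩ Hassan ∩ Nikolai ∩ Dana ∩ Ravi: 08:50–09:20.
Windows ≥ 30 min: 08:50–09:20.
Latest start in the last window 08:50–09:20 is 09:20 − 30 min = 08:50.

08:50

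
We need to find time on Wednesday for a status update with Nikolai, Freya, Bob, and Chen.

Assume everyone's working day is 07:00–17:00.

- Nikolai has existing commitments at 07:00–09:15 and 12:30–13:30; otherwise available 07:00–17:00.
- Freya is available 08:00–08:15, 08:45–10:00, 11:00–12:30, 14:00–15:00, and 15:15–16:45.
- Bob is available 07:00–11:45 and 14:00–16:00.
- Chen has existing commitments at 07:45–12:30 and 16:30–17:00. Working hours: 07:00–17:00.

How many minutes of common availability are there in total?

105 minutes

Nikolai free within 07:00–17:00: 09:15–12:30, 13:30–17:00.
Chen free within 07:00–17:00: 07:00–07:45, 12:30–16:30.
Nikolai ∩ Freya: 09:15–10:00, 11:00–12:30, 14:00–15:00, 15:15–16:45.
Nikolai ∩ Freya ∩ Bob: 09:15–10:00, 11:00–11:45, 14:00–15:00, 15:15–16:00.
Nikolai ∩ Freya ∩ Bob ∩ Chen: 14:00–15:00, 15:15–16:00.
Total common minutes: 60 + 45 = 105.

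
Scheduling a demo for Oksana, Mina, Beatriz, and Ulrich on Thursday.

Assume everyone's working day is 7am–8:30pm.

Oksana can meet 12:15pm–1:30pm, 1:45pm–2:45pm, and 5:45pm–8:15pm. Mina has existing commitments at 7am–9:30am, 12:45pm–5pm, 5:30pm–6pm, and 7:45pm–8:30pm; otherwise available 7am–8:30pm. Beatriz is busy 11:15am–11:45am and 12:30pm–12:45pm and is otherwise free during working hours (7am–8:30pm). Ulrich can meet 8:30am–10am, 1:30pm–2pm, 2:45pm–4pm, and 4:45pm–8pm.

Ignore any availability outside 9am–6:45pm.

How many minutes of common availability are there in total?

45 minutes

Mina free within 07:00–20:30: 09:30–12:45, 17:00–17:30, 18:00–19:45.
Beatriz free within 07:00–20:30: 07:00–11:15, 11:45–12:30, 12:45–20:30.
Oksana ∩ Mina: 12:15–12:45, 18:00–19:45.
Oksana ∩ Mina ∩ Beatriz: 12:15–12:30, 18:00–19:45.
Oksana ∩ Mina ∩ Beatriz ∩ Ulrich: 18:00–19:45.
Restricted to 09:00–18:45: 18:00–18:45.
Total common minutes: 45.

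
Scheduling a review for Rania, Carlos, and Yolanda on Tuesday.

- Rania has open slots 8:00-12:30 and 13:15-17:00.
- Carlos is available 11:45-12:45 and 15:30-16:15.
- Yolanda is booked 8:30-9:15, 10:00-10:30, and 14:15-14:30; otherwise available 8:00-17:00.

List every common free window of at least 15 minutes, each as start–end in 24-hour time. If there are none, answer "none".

11:45–12:30, 15:30–16:15

Yolanda free within 08:00–17:00: 08:00–08:30, 09:15–10:00, 10:30–14:15, 14:30–17:00.
Rania ∩ Carlos: 11:45–12:30, 15:30–16:15.
Rania ∩ Carlos ∩ Yolanda: 11:45–12:30, 15:30–16:15.
Windows ≥ 15 min: 11:45–12:30, 15:30–16:15.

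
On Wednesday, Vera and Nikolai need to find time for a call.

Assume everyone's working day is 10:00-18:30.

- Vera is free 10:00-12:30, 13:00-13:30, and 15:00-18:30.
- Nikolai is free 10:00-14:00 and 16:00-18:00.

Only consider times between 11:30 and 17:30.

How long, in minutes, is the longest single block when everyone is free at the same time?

Vera ∩ Nikolai: 10:00–12:30, 13:00–13:30, 16:00–18:00.
Restricted to 11:30–17:30: 11:30–12:30, 13:00–13:30, 16:00–17:30.
Common window lengths: 60, 30, 90 min; longest is 90.

90 minutes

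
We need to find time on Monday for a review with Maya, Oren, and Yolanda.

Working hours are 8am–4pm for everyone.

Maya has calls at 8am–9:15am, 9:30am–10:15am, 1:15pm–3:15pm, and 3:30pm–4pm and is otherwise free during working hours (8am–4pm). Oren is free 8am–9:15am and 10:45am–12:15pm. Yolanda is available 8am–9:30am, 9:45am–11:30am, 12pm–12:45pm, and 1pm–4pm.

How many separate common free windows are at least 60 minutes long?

0

Maya free within 08:00–16:00: 09:15–09:30, 10:15–13:15, 15:15–15:30.
Maya ∩ Oren: 10:45–12:15.
Maya ∩ Oren ∩ Yolanda: 10:45–11:30, 12:00–12:15.
Windows ≥ 60 min: (none).
That's 0 windows.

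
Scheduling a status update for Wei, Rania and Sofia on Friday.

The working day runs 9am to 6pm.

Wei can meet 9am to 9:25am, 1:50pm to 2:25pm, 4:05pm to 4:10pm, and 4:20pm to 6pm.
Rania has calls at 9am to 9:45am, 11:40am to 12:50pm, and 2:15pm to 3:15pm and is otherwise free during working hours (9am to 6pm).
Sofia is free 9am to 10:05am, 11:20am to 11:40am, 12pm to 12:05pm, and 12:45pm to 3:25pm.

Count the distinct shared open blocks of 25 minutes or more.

Rania free within 09:00–18:00: 09:45–11:40, 12:50–14:15, 15:15–18:00.
Wei ∩ Rania: 13:50–14:15, 16:05–16:10, 16:20–18:00.
Wei ∩ Rania ∩ Sofia: 13:50–14:15.
Windows ≥ 25 min: 13:50–14:15.
That's 1 window.

1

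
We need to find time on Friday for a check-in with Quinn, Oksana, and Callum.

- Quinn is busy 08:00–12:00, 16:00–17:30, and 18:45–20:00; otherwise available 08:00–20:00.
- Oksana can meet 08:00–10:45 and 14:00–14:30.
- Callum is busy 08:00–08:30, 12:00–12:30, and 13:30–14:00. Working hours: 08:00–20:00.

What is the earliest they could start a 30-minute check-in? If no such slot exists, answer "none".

14:00

Quinn free within 08:00–20:00: 12:00–16:00, 17:30–18:45.
Callum free within 08:00–20:00: 08:30–12:00, 12:30–13:30, 14:00–20:00.
Quinn ∩ Oksana: 14:00–14:30.
Quinn ∩ Oksana ∩ Callum: 14:00–14:30.
Windows ≥ 30 min: 14:00–14:30.
Earliest such window starts at 14:00.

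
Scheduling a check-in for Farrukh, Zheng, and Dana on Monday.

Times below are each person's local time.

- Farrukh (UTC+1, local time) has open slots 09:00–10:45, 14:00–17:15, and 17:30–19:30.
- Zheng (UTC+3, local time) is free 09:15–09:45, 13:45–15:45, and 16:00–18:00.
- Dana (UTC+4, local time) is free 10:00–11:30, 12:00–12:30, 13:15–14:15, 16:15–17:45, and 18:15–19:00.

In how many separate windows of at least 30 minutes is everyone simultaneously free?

2

Farrukh → UTC: 08:00–09:45, 13:00–16:15, 16:30–18:30.
Zheng → UTC: 06:15–06:45, 10:45–12:45, 13:00–15:00.
Dana → UTC: 06:00–07:30, 08:00–08:30, 09:15–10:15, 12:15–13:45, 14:15–15:00.
Farrukh ∩ Zheng: 13:00–15:00.
Farrukh ∩ Zheng ∩ Dana: 13:00–13:45, 14:15–15:00.
Windows ≥ 30 min: 13:00–13:45, 14:15–15:00.
That's 2 windows.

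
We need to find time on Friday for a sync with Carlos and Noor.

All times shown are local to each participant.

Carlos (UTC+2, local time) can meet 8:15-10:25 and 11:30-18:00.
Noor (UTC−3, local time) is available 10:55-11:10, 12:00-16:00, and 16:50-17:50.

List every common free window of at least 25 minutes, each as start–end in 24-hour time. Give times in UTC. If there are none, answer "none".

Carlos → UTC: 06:15–08:25, 09:30–16:00.
Noor → UTC: 13:55–14:10, 15:00–19:00, 19:50–20:50.
Carlos ∩ Noor: 13:55–14:10, 15:00–16:00.
Windows ≥ 25 min: 15:00–16:00.

15:00–16:00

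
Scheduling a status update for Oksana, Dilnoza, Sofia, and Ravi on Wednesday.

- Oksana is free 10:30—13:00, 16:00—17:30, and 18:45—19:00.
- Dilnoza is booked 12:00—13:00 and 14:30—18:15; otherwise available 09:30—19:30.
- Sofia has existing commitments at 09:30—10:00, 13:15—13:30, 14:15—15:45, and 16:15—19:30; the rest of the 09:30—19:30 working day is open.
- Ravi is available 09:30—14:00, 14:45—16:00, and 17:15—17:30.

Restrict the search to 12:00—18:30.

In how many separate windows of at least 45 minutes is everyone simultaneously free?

0

Dilnoza free within 09:30–19:30: 09:30–12:00, 13:00–14:30, 18:15–19:30.
Sofia free within 09:30–19:30: 10:00–13:15, 13:30–14:15, 15:45–16:15.
Oksana ∩ Dilnoza: 10:30–12:00, 18:45–19:00.
Oksana ∩ Dilnoza ∩ Sofia: 10:30–12:00.
Oksana ∩ Dilnoza ∩ Sofia ∩ Ravi: 10:30–12:00.
Restricted to 12:00–18:30: (none).
Windows ≥ 45 min: (none).
That's 0 windows.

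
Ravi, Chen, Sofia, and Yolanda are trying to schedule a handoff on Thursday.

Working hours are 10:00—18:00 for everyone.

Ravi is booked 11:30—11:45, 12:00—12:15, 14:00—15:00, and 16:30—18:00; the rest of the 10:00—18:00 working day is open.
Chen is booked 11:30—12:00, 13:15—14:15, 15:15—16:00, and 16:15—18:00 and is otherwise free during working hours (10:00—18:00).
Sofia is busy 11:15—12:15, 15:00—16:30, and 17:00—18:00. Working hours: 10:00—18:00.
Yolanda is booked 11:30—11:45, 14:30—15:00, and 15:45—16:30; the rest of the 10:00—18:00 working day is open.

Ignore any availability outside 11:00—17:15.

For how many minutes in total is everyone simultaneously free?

Ravi free within 10:00–18:00: 10:00–11:30, 11:45–12:00, 12:15–14:00, 15:00–16:30.
Chen free within 10:00–18:00: 10:00–11:30, 12:00–13:15, 14:15–15:15, 16:00–16:15.
Sofia free within 10:00–18:00: 10:00–11:15, 12:15–15:00, 16:30–17:00.
Yolanda free within 10:00–18:00: 10:00–11:30, 11:45–14:30, 15:00–15:45, 16:30–18:00.
Ravi ∩ Chen: 10:00–11:30, 12:15–13:15, 15:00–15:15, 16:00–16:15.
Ravi ∩ Chen ∩ Sofia: 10:00–11:15, 12:15–13:15.
Ravi ∩ Chen ∩ Sofia ∩ Yolanda: 10:00–11:15, 12:15–13:15.
Restricted to 11:00–17:15: 11:00–11:15, 12:15–13:15.
Total common minutes: 15 + 60 = 75.

75 minutes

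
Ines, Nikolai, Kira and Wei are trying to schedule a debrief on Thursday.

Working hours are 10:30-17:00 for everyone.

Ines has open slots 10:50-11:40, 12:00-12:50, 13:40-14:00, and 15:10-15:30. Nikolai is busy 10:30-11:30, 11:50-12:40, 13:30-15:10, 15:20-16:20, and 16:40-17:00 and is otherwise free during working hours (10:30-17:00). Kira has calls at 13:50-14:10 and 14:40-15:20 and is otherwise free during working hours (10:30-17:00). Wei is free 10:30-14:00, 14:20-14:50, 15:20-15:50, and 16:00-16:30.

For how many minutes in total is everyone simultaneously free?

Nikolai free within 10:30–17:00: 11:30–11:50, 12:40–13:30, 15:10–15:20, 16:20–16:40.
Kira free within 10:30–17:00: 10:30–13:50, 14:10–14:40, 15:20–17:00.
Ines ∩ Nikolai: 11:30–11:40, 12:40–12:50, 15:10–15:20.
Ines ∩ Nikolai ∩ Kira: 11:30–11:40, 12:40–12:50.
Ines ∩ Nikolai ∩ Kira ∩ Wei: 11:30–11:40, 12:40–12:50.
Total common minutes: 10 + 10 = 20.

20 minutes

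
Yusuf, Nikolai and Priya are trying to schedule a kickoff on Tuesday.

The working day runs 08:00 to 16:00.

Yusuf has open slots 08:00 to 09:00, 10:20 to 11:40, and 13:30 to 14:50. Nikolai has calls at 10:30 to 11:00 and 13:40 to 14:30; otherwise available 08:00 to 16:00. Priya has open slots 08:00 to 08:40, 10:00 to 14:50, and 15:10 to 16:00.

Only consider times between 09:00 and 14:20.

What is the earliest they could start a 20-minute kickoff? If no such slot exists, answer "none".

11:00

Nikolai free within 08:00–16:00: 08:00–10:30, 11:00–13:40, 14:30–16:00.
Yusuf ∩ Nikolai: 08:00–09:00, 10:20–10:30, 11:00–11:40, 13:30–13:40, 14:30–14:50.
Yusuf ∩ Nikolai ∩ Priya: 08:00–08:40, 10:20–10:30, 11:00–11:40, 13:30–13:40, 14:30–14:50.
Restricted to 09:00–14:20: 10:20–10:30, 11:00–11:40, 13:30–13:40.
Windows ≥ 20 min: 11:00–11:40.
Earliest such window starts at 11:00.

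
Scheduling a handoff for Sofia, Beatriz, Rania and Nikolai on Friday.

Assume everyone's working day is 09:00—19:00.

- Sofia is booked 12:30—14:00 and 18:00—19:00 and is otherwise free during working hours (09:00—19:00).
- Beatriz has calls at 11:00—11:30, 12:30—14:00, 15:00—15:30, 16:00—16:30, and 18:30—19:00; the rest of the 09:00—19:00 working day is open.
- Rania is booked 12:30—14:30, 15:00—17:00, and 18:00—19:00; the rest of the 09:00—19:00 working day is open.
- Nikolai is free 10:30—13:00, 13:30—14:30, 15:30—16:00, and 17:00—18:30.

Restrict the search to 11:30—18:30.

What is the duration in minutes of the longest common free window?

Sofia free within 09:00–19:00: 09:00–12:30, 14:00–18:00.
Beatriz free within 09:00–19:00: 09:00–11:00, 11:30–12:30, 14:00–15:00, 15:30–16:00, 16:30–18:30.
Rania free within 09:00–19:00: 09:00–12:30, 14:30–15:00, 17:00–18:00.
Sofia ∩ Beatriz: 09:00–11:00, 11:30–12:30, 14:00–15:00, 15:30–16:00, 16:30–18:00.
Sofia ∩ Beatriz ∩ Rania: 09:00–11:00, 11:30–12:30, 14:30–15:00, 17:00–18:00.
Sofia ∩ Beatriz ∩ Rania ∩ Nikolai: 10:30–11:00, 11:30–12:30, 17:00–18:00.
Restricted to 11:30–18:30: 11:30–12:30, 17:00–18:00.
Common window lengths: 60, 60 min; longest is 60.

60 minutes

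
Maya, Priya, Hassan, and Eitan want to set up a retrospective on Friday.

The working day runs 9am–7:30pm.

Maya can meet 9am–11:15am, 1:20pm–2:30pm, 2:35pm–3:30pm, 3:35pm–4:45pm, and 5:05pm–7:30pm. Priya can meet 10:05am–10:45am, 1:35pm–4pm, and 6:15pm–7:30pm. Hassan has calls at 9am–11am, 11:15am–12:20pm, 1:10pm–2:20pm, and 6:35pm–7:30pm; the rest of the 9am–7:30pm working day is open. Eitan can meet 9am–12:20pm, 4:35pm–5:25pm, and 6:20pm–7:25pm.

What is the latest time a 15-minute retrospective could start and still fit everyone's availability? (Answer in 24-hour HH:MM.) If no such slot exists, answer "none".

Hassan free within 09:00–19:30: 11:00–11:15, 12:20–13:10, 14:20–18:35.
Maya ∩ Priya: 10:05–10:45, 13:35–14:30, 14:35–15:30, 15:35–16:00, 18:15–19:30.
Maya ∩ Priya ∩ Hassan: 14:20–14:30, 14:35–15:30, 15:35–16:00, 18:15–18:35.
Maya ∩ Priya ∩ Hassan ∩ Eitan: 18:20–18:35.
Windows ≥ 15 min: 18:20–18:35.
Latest start in the last window 18:20–18:35 is 18:35 − 15 min = 18:20.

18:20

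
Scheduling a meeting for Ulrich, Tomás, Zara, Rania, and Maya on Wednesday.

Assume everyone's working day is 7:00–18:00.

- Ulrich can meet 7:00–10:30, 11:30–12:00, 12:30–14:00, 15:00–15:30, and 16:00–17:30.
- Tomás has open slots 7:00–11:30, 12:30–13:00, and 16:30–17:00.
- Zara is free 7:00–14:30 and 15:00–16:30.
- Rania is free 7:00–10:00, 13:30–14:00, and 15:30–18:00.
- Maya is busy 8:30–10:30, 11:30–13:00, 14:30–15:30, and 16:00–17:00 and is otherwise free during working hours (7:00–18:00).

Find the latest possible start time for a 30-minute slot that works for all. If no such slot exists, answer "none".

Maya free within 07:00–18:00: 07:00–08:30, 10:30–11:30, 13:00–14:30, 15:30–16:00, 17:00–18:00.
Ulrich ∩ Tomás: 07:00–10:30, 12:30–13:00, 16:30–17:00.
Ulrich ∩ Tomás ∩ Zara: 07:00–10:30, 12:30–13:00.
Ulrich ∩ Tomás ∩ Zara ∩ Rania: 07:00–10:00.
Ulrich ∩ Tomás ∩ Zara ∩ Rania ∩ Maya: 07:00–08:30.
Windows ≥ 30 min: 07:00–08:30.
Latest start in the last window 07:00–08:30 is 08:30 − 30 min = 08:00.

08:00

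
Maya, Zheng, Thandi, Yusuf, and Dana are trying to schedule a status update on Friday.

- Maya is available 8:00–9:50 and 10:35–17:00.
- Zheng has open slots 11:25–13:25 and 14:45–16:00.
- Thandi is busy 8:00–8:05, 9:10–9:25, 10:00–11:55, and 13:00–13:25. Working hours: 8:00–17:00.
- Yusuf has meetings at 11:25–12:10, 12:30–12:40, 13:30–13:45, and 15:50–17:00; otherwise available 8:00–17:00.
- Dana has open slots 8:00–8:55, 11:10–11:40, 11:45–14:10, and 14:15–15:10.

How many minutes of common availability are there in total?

65 minutes

Thandi free within 08:00–17:00: 08:05–09:10, 09:25–10:00, 11:55–13:00, 13:25–17:00.
Yusuf free within 08:00–17:00: 08:00–11:25, 12:10–12:30, 12:40–13:30, 13:45–15:50.
Maya ∩ Zheng: 11:25–13:25, 14:45–16:00.
Maya ∩ Zheng ∩ Thandi: 11:55–13:00, 14:45–16:00.
Maya ∩ Zheng ∩ Thandi ∩ Yusuf: 12:10–12:30, 12:40–13:00, 14:45–15:50.
Maya ∩ Zheng ∩ Thandi ∩ Yusuf ∩ Dana: 12:10–12:30, 12:40–13:00, 14:45–15:10.
Total common minutes: 20 + 20 + 25 = 65.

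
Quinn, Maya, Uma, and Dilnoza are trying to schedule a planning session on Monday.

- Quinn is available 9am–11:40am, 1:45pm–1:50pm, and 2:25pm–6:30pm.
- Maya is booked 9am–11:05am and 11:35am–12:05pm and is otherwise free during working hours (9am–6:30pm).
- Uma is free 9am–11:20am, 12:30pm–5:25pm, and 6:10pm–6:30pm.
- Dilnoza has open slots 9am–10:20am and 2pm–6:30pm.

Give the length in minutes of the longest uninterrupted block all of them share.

180 minutes

Maya free within 09:00–18:30: 11:05–11:35, 12:05–18:30.
Quinn ∩ Maya: 11:05–11:35, 13:45–13:50, 14:25–18:30.
Quinn ∩ Maya ∩ Uma: 11:05–11:20, 13:45–13:50, 14:25–17:25, 18:10–18:30.
Quinn ∩ Maya ∩ Uma ∩ Dilnoza: 14:25–17:25, 18:10–18:30.
Common window lengths: 180, 20 min; longest is 180.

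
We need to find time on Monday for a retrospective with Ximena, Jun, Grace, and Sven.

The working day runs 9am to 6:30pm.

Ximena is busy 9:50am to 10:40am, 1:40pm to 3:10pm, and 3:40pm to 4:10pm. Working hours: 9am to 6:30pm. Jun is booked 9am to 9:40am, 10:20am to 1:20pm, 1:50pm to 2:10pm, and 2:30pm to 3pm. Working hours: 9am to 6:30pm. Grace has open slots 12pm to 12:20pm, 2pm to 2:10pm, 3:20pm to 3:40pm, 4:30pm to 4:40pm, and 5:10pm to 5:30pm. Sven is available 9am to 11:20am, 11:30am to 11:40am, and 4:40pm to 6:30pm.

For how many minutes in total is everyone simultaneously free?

20 minutes

Ximena free within 09:00–18:30: 09:00–09:50, 10:40–13:40, 15:10–15:40, 16:10–18:30.
Jun free within 09:00–18:30: 09:40–10:20, 13:20–13:50, 14:10–14:30, 15:00–18:30.
Ximena ∩ Jun: 09:40–09:50, 13:20–13:40, 15:10–15:40, 16:10–18:30.
Ximena ∩ Jun ∩ Grace: 15:20–15:40, 16:30–16:40, 17:10–17:30.
Ximena ∩ Jun ∩ Grace ∩ Sven: 17:10–17:30.
Total common minutes: 20.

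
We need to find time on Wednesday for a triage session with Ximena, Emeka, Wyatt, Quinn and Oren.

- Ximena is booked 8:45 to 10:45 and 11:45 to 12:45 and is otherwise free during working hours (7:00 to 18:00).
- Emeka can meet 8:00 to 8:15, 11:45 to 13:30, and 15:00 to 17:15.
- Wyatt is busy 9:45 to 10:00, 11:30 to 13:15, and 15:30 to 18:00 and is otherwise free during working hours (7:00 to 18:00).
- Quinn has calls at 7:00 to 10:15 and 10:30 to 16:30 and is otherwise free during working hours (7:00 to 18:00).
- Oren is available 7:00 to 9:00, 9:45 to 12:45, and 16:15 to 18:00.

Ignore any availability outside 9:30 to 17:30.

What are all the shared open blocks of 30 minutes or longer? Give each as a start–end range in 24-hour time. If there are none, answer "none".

none

Ximena free within 07:00–18:00: 07:00–08:45, 10:45–11:45, 12:45–18:00.
Wyatt free within 07:00–18:00: 07:00–09:45, 10:00–11:30, 13:15–15:30.
Quinn free within 07:00–18:00: 10:15–10:30, 16:30–18:00.
Ximena ∩ Emeka: 08:00–08:15, 12:45–13:30, 15:00–17:15.
Ximena ∩ Emeka ∩ Wyatt: 08:00–08:15, 13:15–13:30, 15:00–15:30.
Ximena ∩ Emeka ∩ Wyatt ∩ Quinn: (none).
Ximena ∩ Emeka ∩ Wyatt ∩ Quinn ∩ Oren: (none).
Restricted to 09:30–17:30: (none).
Windows ≥ 30 min: (none).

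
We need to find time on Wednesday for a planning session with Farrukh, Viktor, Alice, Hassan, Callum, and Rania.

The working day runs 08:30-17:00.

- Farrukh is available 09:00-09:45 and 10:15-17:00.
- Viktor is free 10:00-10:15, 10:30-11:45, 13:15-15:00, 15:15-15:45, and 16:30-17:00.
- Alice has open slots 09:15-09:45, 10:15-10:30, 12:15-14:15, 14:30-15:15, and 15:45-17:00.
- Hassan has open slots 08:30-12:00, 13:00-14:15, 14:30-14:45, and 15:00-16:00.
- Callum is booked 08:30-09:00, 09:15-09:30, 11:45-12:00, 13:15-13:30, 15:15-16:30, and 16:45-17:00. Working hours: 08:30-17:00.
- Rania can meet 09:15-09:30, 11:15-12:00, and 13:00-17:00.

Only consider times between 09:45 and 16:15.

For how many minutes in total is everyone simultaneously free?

Callum free within 08:30–17:00: 09:00–09:15, 09:30–11:45, 12:00–13:15, 13:30–15:15, 16:30–16:45.
Farrukh ∩ Viktor: 10:30–11:45, 13:15–15:00, 15:15–15:45, 16:30–17:00.
Farrukh ∩ Viktor ∩ Alice: 13:15–14:15, 14:30–15:00, 16:30–17:00.
Farrukh ∩ Viktor ∩ Alice ∩ Hassan: 13:15–14:15, 14:30–14:45.
Farrukh ∩ Viktor ∩ Alice ∩ Hassan ∩ Callum: 13:30–14:15, 14:30–14:45.
Farrukh ∩ Viktor ∩ Alice ∩ Hassan ∩ Callum ∩ Rania: 13:30–14:15, 14:30–14:45.
Restricted to 09:45–16:15: 13:30–14:15, 14:30–14:45.
Total common minutes: 45 + 15 = 60.

60 minutes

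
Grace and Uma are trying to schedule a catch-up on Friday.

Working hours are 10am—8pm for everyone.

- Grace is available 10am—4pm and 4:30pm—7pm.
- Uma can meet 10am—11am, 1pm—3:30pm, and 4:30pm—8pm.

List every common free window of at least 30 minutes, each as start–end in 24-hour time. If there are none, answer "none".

10:00–11:00, 13:00–15:30, 16:30–19:00

Grace ∩ Uma: 10:00–11:00, 13:00–15:30, 16:30–19:00.
Windows ≥ 30 min: 10:00–11:00, 13:00–15:30, 16:30–19:00.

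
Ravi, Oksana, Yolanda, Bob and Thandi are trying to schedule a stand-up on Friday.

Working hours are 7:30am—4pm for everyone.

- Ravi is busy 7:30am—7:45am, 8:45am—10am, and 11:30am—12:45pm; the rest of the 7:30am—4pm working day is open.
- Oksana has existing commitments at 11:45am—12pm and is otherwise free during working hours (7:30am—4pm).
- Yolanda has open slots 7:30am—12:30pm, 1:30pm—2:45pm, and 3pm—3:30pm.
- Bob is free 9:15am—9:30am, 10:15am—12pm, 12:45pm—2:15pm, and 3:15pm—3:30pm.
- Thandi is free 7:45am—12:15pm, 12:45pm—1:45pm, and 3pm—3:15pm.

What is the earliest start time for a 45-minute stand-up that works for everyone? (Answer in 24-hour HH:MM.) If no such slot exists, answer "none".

10:15

Ravi free within 07:30–16:00: 07:45–08:45, 10:00–11:30, 12:45–16:00.
Oksana free within 07:30–16:00: 07:30–11:45, 12:00–16:00.
Ravi ∩ Oksana: 07:45–08:45, 10:00–11:30, 12:45–16:00.
Ravi ∩ Oksana ∩ Yolanda: 07:45–08:45, 10:00–11:30, 13:30–14:45, 15:00–15:30.
Ravi ∩ Oksana ∩ Yolanda ∩ Bob: 10:15–11:30, 13:30–14:15, 15:15–15:30.
Ravi ∩ Oksana ∩ Yolanda ∩ Bob ∩ Thandi: 10:15–11:30, 13:30–13:45.
Windows ≥ 45 min: 10:15–11:30.
Earliest such window starts at 10:15.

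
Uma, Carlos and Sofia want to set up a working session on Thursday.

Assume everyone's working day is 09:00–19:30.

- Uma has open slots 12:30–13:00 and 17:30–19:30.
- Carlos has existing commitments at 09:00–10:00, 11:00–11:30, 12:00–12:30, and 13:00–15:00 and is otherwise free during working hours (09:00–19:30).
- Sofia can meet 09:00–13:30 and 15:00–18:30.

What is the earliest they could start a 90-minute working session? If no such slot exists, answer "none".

Carlos free within 09:00–19:30: 10:00–11:00, 11:30–12:00, 12:30–13:00, 15:00–19:30.
Uma ∩ Carlos: 12:30–13:00, 17:30–19:30.
Uma ∩ Carlos ∩ Sofia: 12:30–13:00, 17:30–18:30.
Windows ≥ 90 min: (none).

none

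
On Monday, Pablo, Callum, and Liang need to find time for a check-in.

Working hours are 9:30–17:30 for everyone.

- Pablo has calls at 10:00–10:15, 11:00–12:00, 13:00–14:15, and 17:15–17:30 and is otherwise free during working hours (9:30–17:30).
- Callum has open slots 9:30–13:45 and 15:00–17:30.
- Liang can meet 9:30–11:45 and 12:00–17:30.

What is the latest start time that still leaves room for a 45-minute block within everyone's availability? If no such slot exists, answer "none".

Pablo free within 09:30–17:30: 09:30–10:00, 10:15–11:00, 12:00–13:00, 14:15–17:15.
Pablo ∩ Callum: 09:30–10:00, 10:15–11:00, 12:00–13:00, 15:00–17:15.
Pablo ∩ Callum ∩ Liang: 09:30–10:00, 10:15–11:00, 12:00–13:00, 15:00–17:15.
Windows ≥ 45 min: 10:15–11:00, 12:00–13:00, 15:00–17:15.
Latest start in the last window 15:00–17:15 is 17:15 − 45 min = 16:30.

16:30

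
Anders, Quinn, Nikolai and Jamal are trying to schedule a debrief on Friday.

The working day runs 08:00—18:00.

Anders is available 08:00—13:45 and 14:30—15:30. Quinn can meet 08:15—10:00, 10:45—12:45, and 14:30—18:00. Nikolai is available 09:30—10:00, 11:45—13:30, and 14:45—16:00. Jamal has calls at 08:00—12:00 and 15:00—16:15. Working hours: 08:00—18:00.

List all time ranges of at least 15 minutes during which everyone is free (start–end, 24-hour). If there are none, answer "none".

12:00–12:45, 14:45–15:00

Jamal free within 08:00–18:00: 12:00–15:00, 16:15–18:00.
Anders ∩ Quinn: 08:15–10:00, 10:45–12:45, 14:30–15:30.
Anders ∩ Quinn ∩ Nikolai: 09:30–10:00, 11:45–12:45, 14:45–15:30.
Anders ∩ Quinn ∩ Nikolai ∩ Jamal: 12:00–12:45, 14:45–15:00.
Windows ≥ 15 min: 12:00–12:45, 14:45–15:00.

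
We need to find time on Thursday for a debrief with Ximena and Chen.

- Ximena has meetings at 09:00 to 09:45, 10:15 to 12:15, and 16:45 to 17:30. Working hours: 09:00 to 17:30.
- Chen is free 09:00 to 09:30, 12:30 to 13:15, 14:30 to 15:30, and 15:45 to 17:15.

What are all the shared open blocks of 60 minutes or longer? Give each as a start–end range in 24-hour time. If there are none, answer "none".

14:30–15:30, 15:45–16:45

Ximena free within 09:00–17:30: 09:45–10:15, 12:15–16:45.
Ximena ∩ Chen: 12:30–13:15, 14:30–15:30, 15:45–16:45.
Windows ≥ 60 min: 14:30–15:30, 15:45–16:45.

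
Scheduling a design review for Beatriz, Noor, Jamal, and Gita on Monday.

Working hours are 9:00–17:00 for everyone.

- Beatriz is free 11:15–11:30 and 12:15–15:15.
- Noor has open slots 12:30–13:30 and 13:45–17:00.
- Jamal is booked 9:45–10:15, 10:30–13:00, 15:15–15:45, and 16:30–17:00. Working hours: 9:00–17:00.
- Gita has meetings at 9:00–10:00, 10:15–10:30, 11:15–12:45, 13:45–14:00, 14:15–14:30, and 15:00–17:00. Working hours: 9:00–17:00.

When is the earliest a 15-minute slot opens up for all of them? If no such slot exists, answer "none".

Jamal free within 09:00–17:00: 09:00–09:45, 10:15–10:30, 13:00–15:15, 15:45–16:30.
Gita free within 09:00–17:00: 10:00–10:15, 10:30–11:15, 12:45–13:45, 14:00–14:15, 14:30–15:00.
Beatriz ∩ Noor: 12:30–13:30, 13:45–15:15.
Beatriz ∩ Noor ∩ Jamal: 13:00–13:30, 13:45–15:15.
Beatriz ∩ Noor ∩ Jamal ∩ Gita: 13:00–13:30, 14:00–14:15, 14:30–15:00.
Windows ≥ 15 min: 13:00–13:30, 14:00–14:15, 14:30–15:00.
Earliest such window starts at 13:00.

13:00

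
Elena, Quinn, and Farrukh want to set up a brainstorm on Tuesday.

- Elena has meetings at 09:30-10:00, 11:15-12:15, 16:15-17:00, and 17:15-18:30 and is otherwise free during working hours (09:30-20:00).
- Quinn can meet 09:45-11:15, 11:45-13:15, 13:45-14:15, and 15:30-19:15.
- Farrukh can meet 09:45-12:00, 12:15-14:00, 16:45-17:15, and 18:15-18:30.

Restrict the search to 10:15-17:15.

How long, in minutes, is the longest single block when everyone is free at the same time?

Elena free within 09:30–20:00: 10:00–11:15, 12:15–16:15, 17:00–17:15, 18:30–20:00.
Elena ∩ Quinn: 10:00–11:15, 12:15–13:15, 13:45–14:15, 15:30–16:15, 17:00–17:15, 18:30–19:15.
Elena ∩ Quinn ∩ Farrukh: 10:00–11:15, 12:15–13:15, 13:45–14:00, 17:00–17:15.
Restricted to 10:15–17:15: 10:15–11:15, 12:15–13:15, 13:45–14:00, 17:00–17:15.
Common window lengths: 60, 60, 15, 15 min; longest is 60.

60 minutes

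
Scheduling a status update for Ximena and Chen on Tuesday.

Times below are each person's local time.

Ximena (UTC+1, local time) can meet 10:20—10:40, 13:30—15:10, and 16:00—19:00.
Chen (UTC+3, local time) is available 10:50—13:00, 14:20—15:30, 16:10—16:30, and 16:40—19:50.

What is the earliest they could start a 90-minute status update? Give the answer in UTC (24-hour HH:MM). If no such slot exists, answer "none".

15:00

Ximena → UTC: 09:20–09:40, 12:30–14:10, 15:00–18:00.
Chen → UTC: 07:50–10:00, 11:20–12:30, 13:10–13:30, 13:40–16:50.
Ximena ∩ Chen: 09:20–09:40, 13:10–13:30, 13:40–14:10, 15:00–16:50.
Windows ≥ 90 min: 15:00–16:50.
Earliest such window starts at 15:00.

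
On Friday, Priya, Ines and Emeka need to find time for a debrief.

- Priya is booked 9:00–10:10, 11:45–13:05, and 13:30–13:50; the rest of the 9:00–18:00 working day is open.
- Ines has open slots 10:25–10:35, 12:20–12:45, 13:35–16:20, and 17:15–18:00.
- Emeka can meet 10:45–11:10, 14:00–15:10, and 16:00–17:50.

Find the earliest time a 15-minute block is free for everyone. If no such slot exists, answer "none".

14:00

Priya free within 09:00–18:00: 10:10–11:45, 13:05–13:30, 13:50–18:00.
Priya ∩ Ines: 10:25–10:35, 13:50–16:20, 17:15–18:00.
Priya ∩ Ines ∩ Emeka: 14:00–15:10, 16:00–16:20, 17:15–17:50.
Windows ≥ 15 min: 14:00–15:10, 16:00–16:20, 17:15–17:50.
Earliest such window starts at 14:00.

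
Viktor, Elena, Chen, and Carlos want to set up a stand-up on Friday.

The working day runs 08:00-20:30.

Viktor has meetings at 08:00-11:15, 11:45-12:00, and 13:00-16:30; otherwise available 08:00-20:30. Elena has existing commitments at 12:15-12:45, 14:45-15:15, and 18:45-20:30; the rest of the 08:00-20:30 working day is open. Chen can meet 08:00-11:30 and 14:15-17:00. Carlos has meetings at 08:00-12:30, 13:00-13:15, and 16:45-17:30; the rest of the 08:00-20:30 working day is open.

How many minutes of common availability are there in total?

15 minutes

Viktor free within 08:00–20:30: 11:15–11:45, 12:00–13:00, 16:30–20:30.
Elena free within 08:00–20:30: 08:00–12:15, 12:45–14:45, 15:15–18:45.
Carlos free within 08:00–20:30: 12:30–13:00, 13:15–16:45, 17:30–20:30.
Viktor ∩ Elena: 11:15–11:45, 12:00–12:15, 12:45–13:00, 16:30–18:45.
Viktor ∩ Elena ∩ Chen: 11:15–11:30, 16:30–17:00.
Viktor ∩ Elena ∩ Chen ∩ Carlos: 16:30–16:45.
Total common minutes: 15.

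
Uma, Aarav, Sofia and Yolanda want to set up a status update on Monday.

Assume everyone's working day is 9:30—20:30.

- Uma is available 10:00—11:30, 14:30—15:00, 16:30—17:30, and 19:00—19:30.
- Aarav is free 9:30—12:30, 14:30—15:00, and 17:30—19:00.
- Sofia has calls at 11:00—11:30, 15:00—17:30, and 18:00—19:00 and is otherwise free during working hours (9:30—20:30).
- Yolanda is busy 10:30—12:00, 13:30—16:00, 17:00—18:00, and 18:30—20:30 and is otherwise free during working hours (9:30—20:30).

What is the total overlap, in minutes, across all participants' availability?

Sofia free within 09:30–20:30: 09:30–11:00, 11:30–15:00, 17:30–18:00, 19:00–20:30.
Yolanda free within 09:30–20:30: 09:30–10:30, 12:00–13:30, 16:00–17:00, 18:00–18:30.
Uma ∩ Aarav: 10:00–11:30, 14:30–15:00.
Uma ∩ Aarav ∩ Sofia: 10:00–11:00, 14:30–15:00.
Uma ∩ Aarav ∩ Sofia ∩ Yolanda: 10:00–10:30.
Total common minutes: 30.

30 minutes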